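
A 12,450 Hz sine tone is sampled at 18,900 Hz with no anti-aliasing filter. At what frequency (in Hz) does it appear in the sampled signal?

Nyquist = 18,900/2 = 9,450 Hz; 12,450 Hz exceeds it.
Alias = |12,450 − 1×18,900| = |12,450 − 18,900| = 6,450 Hz.

6,450 Hz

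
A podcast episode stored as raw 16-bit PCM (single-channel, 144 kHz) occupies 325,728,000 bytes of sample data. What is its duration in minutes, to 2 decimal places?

18.85 minutes

Byte rate = 144,000 × 2 × 1 = 288,000 bytes/s.
Duration = 325,728,000 / 288,000 = 1,131 s.
1,131 s / 60 = 18.85 minutes.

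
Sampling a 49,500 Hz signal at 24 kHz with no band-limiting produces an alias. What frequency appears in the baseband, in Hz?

1,500 Hz

Nyquist = 24,000/2 = 12,000 Hz; 49,500 Hz exceeds it.
Alias = |49,500 − 2×24,000| = |49,500 − 48,000| = 1,500 Hz.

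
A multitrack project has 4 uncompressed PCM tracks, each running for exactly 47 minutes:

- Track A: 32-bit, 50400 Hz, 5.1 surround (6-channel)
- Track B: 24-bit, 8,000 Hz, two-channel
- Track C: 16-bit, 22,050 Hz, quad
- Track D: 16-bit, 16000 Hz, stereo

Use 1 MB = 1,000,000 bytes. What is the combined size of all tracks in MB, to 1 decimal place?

4224.4 MB

exactly 47 minutes = 2,820 s.
Track A: 50,400 × 2,820 × 4 × 6 = 3,411,072,000 bytes.
Track B: 8,000 × 2,820 × 3 × 2 = 135,360,000 bytes.
Track C: 22,050 × 2,820 × 2 × 4 = 497,448,000 bytes.
Track D: 16,000 × 2,820 × 2 × 2 = 180,480,000 bytes.
Total = 4,224,360,000 bytes = 4224.4 MB.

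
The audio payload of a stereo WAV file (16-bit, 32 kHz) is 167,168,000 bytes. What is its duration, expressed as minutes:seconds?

Byte rate = 32,000 × 2 × 2 = 128,000 bytes/s.
Duration = 167,168,000 / 128,000 = 1,306 s.
1,306 s = 21:46.

21:46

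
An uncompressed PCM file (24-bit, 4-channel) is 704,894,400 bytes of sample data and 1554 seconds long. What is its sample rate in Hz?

37,800 Hz

Bytes = sample_rate × seconds × bytes_per_sample × channels.
sample_rate = 704,894,400 / (1,554 × 3 × 4) = 704,894,400 / 18,648 = 37,800 Hz.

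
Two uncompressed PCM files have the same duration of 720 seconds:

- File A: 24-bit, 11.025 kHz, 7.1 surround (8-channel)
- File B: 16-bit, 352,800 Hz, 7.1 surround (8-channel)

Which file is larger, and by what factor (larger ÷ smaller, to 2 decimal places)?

File A: 11,025 × 3 × 8 = 264,600 bytes/s.
File B: 352,800 × 2 × 8 = 5,644,800 bytes/s.
File B is larger; ratio = 4,064,256,000 / 190,512,000 = 21.33.

File B, by a factor of 21.33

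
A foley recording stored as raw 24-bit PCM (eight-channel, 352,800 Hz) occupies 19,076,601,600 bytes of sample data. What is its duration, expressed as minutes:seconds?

Byte rate = 352,800 × 3 × 8 = 8,467,200 bytes/s.
Duration = 19,076,601,600 / 8,467,200 = 2,253 s.
2,253 s = 37:33.

37:33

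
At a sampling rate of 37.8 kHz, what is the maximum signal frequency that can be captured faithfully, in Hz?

18,900 Hz

Nyquist frequency = sample rate / 2 = 37,800 / 2 = 18,900 Hz.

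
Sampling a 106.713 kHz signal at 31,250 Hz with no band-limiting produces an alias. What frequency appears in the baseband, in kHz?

12.963 kHz

Nyquist = 31,250/2 = 15,625 Hz; 106,713 Hz exceeds it.
Alias = |106,713 − 3×31,250| = |106,713 − 93,750| = 12,963 Hz = 12.963 kHz.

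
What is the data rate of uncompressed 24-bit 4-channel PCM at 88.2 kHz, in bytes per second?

1,058,400 bytes/s

Bit rate = 88,200 × 24 × 4 = 8,467,200 bits/s.
8,467,200 / 8 = 1,058,400 bytes/s.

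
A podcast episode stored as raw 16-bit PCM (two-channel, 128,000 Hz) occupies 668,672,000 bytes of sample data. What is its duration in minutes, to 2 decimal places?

Byte rate = 128,000 × 2 × 2 = 512,000 bytes/s.
Duration = 668,672,000 / 512,000 = 1,306 s.
1,306 s / 60 = 21.77 minutes.

21.77 minutes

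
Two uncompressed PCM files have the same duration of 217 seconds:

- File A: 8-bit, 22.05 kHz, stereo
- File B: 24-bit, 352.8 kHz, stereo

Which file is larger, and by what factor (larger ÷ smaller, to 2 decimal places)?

File B, by a factor of 48.00

File A: 22,050 × 1 × 2 = 44,100 bytes/s.
File B: 352,800 × 3 × 2 = 2,116,800 bytes/s.
File B is larger; ratio = 459,345,600 / 9,569,700 = 48.00.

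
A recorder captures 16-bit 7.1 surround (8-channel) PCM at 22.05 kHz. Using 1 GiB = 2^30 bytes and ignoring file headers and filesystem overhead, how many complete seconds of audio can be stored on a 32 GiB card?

Uncompressed byte rate = 22,050 × 2 × 8 = 352,800 bytes/s.
Capacity = 32 × 1,073,741,824 = 34,359,738,368 bytes.
34,359,738,368 / 352,800 ≈ 97391.55 s → 97,391 seconds.

97,391 seconds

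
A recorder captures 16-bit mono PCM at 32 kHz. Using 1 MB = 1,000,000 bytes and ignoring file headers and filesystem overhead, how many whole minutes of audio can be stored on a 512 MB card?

133 minutes

Uncompressed byte rate = 32,000 × 2 × 1 = 64,000 bytes/s.
Capacity = 512 × 1,000,000 = 512,000,000 bytes.
512,000,000 / 64,000 ≈ 8000 s → 133 minutes.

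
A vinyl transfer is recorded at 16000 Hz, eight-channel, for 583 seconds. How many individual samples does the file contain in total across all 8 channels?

16,000 × 583 s × 8 ch = 74,624,000 samples.

74,624,000 samples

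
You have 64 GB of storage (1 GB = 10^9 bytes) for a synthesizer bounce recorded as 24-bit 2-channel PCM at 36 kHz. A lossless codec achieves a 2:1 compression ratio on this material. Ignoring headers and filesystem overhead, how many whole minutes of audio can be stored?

9,876 minutes

Uncompressed byte rate = 36,000 × 3 × 2 = 216,000 bytes/s.
After 2:1 compression, effective rate ≈ 108000 bytes/s.
Capacity = 64 × 1,000,000,000 = 64,000,000,000 bytes.
64,000,000,000 / effective rate ≈ 592592.59 s → 9,876 minutes.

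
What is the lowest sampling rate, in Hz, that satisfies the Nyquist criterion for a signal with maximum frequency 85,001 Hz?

170,002 Hz

Minimum sample rate = 2 × 85,001 Hz = 170,002 Hz.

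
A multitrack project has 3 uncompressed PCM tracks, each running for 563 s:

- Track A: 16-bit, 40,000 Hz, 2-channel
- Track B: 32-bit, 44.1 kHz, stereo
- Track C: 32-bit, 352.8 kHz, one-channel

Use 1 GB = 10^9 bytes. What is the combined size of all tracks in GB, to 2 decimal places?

1.08 GB

Track A: 40,000 × 563 × 2 × 2 = 90,080,000 bytes.
Track B: 44,100 × 563 × 4 × 2 = 198,626,400 bytes.
Track C: 352,800 × 563 × 4 × 1 = 794,505,600 bytes.
Total = 1,083,212,000 bytes = 1.08 GB.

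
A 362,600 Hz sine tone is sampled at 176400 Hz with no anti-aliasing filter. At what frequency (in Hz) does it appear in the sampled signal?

Nyquist = 176,400/2 = 88,200 Hz; 362,600 Hz exceeds it.
Alias = |362,600 − 2×176,400| = |362,600 − 352,800| = 9,800 Hz.

9,800 Hz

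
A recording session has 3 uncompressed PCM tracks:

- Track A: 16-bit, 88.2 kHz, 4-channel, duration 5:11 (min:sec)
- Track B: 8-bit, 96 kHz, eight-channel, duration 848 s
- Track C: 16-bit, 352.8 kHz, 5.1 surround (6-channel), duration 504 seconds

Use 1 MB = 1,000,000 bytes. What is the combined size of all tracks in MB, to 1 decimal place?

Track A: 5:11 (min:sec) = 311 s; 88,200 × 311 × 2 × 4 = 219,441,600 bytes.
Track B: 96,000 × 848 × 1 × 8 = 651,264,000 bytes.
Track C: 352,800 × 504 × 2 × 6 = 2,133,734,400 bytes.
Total = 3,004,440,000 bytes = 3004.4 MB.

3004.4 MB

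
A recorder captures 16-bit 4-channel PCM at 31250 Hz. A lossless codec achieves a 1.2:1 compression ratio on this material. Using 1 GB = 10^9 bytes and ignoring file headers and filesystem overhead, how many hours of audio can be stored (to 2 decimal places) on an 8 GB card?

Uncompressed byte rate = 31,250 × 2 × 4 = 250,000 bytes/s.
After 1.2:1 compression, effective rate ≈ 208333.33 bytes/s.
Capacity = 8 × 1,000,000,000 = 8,000,000,000 bytes.
8,000,000,000 / effective rate ≈ 38400 s → 10.67 hours.

10.67 hours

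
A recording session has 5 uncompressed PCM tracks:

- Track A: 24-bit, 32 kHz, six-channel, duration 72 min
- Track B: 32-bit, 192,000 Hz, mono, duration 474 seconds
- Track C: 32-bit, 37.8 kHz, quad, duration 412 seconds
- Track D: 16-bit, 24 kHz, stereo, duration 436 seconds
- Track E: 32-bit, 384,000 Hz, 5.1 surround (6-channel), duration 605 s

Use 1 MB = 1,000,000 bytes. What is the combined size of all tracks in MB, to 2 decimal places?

Track A: 72 min = 4,320 s; 32,000 × 4,320 × 3 × 6 = 2,488,320,000 bytes.
Track B: 192,000 × 474 × 4 × 1 = 364,032,000 bytes.
Track C: 37,800 × 412 × 4 × 4 = 249,177,600 bytes.
Track D: 24,000 × 436 × 2 × 2 = 41,856,000 bytes.
Track E: 384,000 × 605 × 4 × 6 = 5,575,680,000 bytes.
Total = 8,719,065,600 bytes = 8719.07 MB.

8719.07 MB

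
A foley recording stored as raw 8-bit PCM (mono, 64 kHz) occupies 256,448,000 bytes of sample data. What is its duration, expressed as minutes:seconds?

Byte rate = 64,000 × 1 × 1 = 64,000 bytes/s.
Duration = 256,448,000 / 64,000 = 4,007 s.
4,007 s = 66:47.

66:47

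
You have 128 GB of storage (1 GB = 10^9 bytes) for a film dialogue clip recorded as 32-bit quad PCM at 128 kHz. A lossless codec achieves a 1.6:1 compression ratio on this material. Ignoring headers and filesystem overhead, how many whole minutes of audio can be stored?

Uncompressed byte rate = 128,000 × 4 × 4 = 2,048,000 bytes/s.
After 1.6:1 compression, effective rate ≈ 1280000 bytes/s.
Capacity = 128 × 1,000,000,000 = 128,000,000,000 bytes.
128,000,000,000 / effective rate ≈ 100000 s → 1,666 minutes.

1,666 minutes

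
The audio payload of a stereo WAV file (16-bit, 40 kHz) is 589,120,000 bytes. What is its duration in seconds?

Byte rate = 40,000 × 2 × 2 = 160,000 bytes/s.
Duration = 589,120,000 / 160,000 = 3,682 s.

3,682 seconds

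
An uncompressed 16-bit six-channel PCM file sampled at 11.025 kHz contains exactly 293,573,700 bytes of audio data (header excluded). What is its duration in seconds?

Byte rate = 11,025 × 2 × 6 = 132,300 bytes/s.
Duration = 293,573,700 / 132,300 = 2,219 s.

2,219 seconds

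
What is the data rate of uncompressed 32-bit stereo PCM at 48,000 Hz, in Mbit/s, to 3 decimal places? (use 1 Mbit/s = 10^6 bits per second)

Bit rate = 48,000 × 32 × 2 = 3,072,000 bits/s.
= 3.072 Mbit/s.

3.072 Mbit/s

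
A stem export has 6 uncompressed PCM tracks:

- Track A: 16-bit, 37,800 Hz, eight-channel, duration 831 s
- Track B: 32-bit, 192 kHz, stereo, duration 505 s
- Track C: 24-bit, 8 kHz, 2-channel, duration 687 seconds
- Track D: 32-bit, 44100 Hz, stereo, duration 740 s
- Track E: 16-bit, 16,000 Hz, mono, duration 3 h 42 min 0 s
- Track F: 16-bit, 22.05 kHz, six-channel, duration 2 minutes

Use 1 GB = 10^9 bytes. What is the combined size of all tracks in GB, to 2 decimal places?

Track A: 37,800 × 831 × 2 × 8 = 502,588,800 bytes.
Track B: 192,000 × 505 × 4 × 2 = 775,680,000 bytes.
Track C: 8,000 × 687 × 3 × 2 = 32,976,000 bytes.
Track D: 44,100 × 740 × 4 × 2 = 261,072,000 bytes.
Track E: 3 h 42 min 0 s = 13,320 s; 16,000 × 13,320 × 2 × 1 = 426,240,000 bytes.
Track F: 2 minutes = 120 s; 22,050 × 120 × 2 × 6 = 31,752,000 bytes.
Total = 2,030,308,800 bytes = 2.03 GB.

2.03 GB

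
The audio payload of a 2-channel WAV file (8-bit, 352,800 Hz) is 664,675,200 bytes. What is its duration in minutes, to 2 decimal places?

Byte rate = 352,800 × 1 × 2 = 705,600 bytes/s.
Duration = 664,675,200 / 705,600 = 942 s.
942 s / 60 = 15.70 minutes.

15.70 minutes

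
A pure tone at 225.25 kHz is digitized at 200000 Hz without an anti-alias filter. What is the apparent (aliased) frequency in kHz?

Nyquist = 200,000/2 = 100,000 Hz; 225,250 Hz exceeds it.
Alias = |225,250 − 1×200,000| = |225,250 − 200,000| = 25,250 Hz = 25.25 kHz.

25.25 kHz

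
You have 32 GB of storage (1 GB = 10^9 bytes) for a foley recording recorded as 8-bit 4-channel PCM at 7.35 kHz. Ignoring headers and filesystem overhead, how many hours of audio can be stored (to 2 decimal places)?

302.34 hours

Uncompressed byte rate = 7,350 × 1 × 4 = 29,400 bytes/s.
Capacity = 32 × 1,000,000,000 = 32,000,000,000 bytes.
32,000,000,000 / 29,400 ≈ 1088435.37 s → 302.34 hours.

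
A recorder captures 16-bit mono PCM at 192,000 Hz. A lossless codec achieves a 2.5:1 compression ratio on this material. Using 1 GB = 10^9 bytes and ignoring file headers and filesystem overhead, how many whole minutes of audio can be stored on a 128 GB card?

13,888 minutes

Uncompressed byte rate = 192,000 × 2 × 1 = 384,000 bytes/s.
After 2.5:1 compression, effective rate ≈ 153600 bytes/s.
Capacity = 128 × 1,000,000,000 = 128,000,000,000 bytes.
128,000,000,000 / effective rate ≈ 833333.33 s → 13,888 minutes.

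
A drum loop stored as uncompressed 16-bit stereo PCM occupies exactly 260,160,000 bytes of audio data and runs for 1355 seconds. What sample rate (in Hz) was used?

48,000 Hz

Bytes = sample_rate × seconds × bytes_per_sample × channels.
sample_rate = 260,160,000 / (1,355 × 2 × 2) = 260,160,000 / 5,420 = 48,000 Hz.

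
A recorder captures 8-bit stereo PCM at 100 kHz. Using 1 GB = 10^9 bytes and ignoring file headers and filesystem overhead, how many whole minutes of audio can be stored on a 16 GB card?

Uncompressed byte rate = 100,000 × 1 × 2 = 200,000 bytes/s.
Capacity = 16 × 1,000,000,000 = 16,000,000,000 bytes.
16,000,000,000 / 200,000 ≈ 80000 s → 1,333 minutes.

1,333 minutes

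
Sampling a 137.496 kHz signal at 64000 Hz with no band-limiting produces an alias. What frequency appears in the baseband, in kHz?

9.496 kHz

Nyquist = 64,000/2 = 32,000 Hz; 137,496 Hz exceeds it.
Alias = |137,496 − 2×64,000| = |137,496 − 128,000| = 9,496 Hz = 9.496 kHz.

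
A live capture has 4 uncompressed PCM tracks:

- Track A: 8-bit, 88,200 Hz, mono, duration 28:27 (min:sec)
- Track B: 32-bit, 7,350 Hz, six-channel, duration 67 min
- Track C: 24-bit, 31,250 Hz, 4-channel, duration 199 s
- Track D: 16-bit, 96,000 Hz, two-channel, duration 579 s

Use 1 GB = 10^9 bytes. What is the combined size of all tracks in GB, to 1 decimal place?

Track A: 28:27 (min:sec) = 1,707 s; 88,200 × 1,707 × 1 × 1 = 150,557,400 bytes.
Track B: 67 min = 4,020 s; 7,350 × 4,020 × 4 × 6 = 709,128,000 bytes.
Track C: 31,250 × 199 × 3 × 4 = 74,625,000 bytes.
Track D: 96,000 × 579 × 2 × 2 = 222,336,000 bytes.
Total = 1,156,646,400 bytes = 1.2 GB.

1.2 GB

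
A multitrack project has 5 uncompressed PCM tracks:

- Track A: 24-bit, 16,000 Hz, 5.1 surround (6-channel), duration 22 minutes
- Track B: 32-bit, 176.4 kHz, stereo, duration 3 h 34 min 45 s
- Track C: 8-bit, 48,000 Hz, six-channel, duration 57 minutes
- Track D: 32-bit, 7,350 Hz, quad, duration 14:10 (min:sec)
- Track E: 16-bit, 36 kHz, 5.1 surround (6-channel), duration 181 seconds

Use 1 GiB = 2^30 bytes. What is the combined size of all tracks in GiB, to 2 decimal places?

18.37 GiB

Track A: 22 minutes = 1,320 s; 16,000 × 1,320 × 3 × 6 = 380,160,000 bytes.
Track B: 3 h 34 min 45 s = 12,885 s; 176,400 × 12,885 × 4 × 2 = 18,183,312,000 bytes.
Track C: 57 minutes = 3,420 s; 48,000 × 3,420 × 1 × 6 = 984,960,000 bytes.
Track D: 14:10 (min:sec) = 850 s; 7,350 × 850 × 4 × 4 = 99,960,000 bytes.
Track E: 36,000 × 181 × 2 × 6 = 78,192,000 bytes.
Total = 19,726,584,000 bytes = 18.37 GiB.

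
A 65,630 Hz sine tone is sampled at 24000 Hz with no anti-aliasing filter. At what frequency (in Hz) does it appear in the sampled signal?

6,370 Hz

Nyquist = 24,000/2 = 12,000 Hz; 65,630 Hz exceeds it.
Alias = |65,630 − 3×24,000| = |65,630 − 72,000| = 6,370 Hz.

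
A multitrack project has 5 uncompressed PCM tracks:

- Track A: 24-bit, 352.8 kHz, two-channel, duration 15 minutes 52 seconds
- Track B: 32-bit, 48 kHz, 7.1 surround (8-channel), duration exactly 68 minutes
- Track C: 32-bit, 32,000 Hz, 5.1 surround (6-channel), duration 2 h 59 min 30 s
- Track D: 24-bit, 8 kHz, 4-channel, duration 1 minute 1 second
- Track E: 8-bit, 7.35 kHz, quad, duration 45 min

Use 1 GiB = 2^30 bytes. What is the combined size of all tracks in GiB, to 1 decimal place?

Track A: 15 minutes 52 seconds = 952 s; 352,800 × 952 × 3 × 2 = 2,015,193,600 bytes.
Track B: exactly 68 minutes = 4,080 s; 48,000 × 4,080 × 4 × 8 = 6,266,880,000 bytes.
Track C: 2 h 59 min 30 s = 10,770 s; 32,000 × 10,770 × 4 × 6 = 8,271,360,000 bytes.
Track D: 1 minute 1 second = 61 s; 8,000 × 61 × 3 × 4 = 5,856,000 bytes.
Track E: 45 min = 2,700 s; 7,350 × 2,700 × 1 × 4 = 79,380,000 bytes.
Total = 16,638,669,600 bytes = 15.5 GiB.

15.5 GiB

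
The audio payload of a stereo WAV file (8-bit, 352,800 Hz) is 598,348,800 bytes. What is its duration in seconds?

848 seconds

Byte rate = 352,800 × 1 × 2 = 705,600 bytes/s.
Duration = 598,348,800 / 705,600 = 848 s.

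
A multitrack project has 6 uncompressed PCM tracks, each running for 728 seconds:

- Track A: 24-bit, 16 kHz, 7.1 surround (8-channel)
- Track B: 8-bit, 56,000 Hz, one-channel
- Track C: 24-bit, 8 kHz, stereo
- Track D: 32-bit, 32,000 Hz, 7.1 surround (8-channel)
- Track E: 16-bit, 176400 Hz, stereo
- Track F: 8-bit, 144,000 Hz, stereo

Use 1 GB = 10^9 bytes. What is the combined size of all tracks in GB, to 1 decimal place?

Track A: 16,000 × 728 × 3 × 8 = 279,552,000 bytes.
Track B: 56,000 × 728 × 1 × 1 = 40,768,000 bytes.
Track C: 8,000 × 728 × 3 × 2 = 34,944,000 bytes.
Track D: 32,000 × 728 × 4 × 8 = 745,472,000 bytes.
Track E: 176,400 × 728 × 2 × 2 = 513,676,800 bytes.
Track F: 144,000 × 728 × 1 × 2 = 209,664,000 bytes.
Total = 1,824,076,800 bytes = 1.8 GB.

1.8 GB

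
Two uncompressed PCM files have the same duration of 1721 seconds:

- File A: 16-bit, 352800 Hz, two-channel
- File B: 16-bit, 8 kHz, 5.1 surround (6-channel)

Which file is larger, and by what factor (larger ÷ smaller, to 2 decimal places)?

File A, by a factor of 14.70

File A: 352,800 × 2 × 2 = 1,411,200 bytes/s.
File B: 8,000 × 2 × 6 = 96,000 bytes/s.
File A is larger; ratio = 2,428,675,200 / 165,216,000 = 14.70.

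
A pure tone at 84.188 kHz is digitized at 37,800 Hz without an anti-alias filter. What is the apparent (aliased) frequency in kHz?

8.588 kHz

Nyquist = 37,800/2 = 18,900 Hz; 84,188 Hz exceeds it.
Alias = |84,188 − 2×37,800| = |84,188 − 75,600| = 8,588 Hz = 8.588 kHz.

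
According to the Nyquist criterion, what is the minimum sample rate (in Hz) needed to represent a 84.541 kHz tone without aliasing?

169,082 Hz

Minimum sample rate = 2 × 84,541 Hz = 169,082 Hz.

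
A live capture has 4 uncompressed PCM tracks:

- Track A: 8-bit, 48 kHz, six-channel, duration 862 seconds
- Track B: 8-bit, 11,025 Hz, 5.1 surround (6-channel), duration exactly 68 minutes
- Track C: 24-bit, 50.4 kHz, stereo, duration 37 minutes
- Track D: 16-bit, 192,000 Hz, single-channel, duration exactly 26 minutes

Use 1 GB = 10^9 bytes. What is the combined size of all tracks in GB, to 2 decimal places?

Track A: 48,000 × 862 × 1 × 6 = 248,256,000 bytes.
Track B: exactly 68 minutes = 4,080 s; 11,025 × 4,080 × 1 × 6 = 269,892,000 bytes.
Track C: 37 minutes = 2,220 s; 50,400 × 2,220 × 3 × 2 = 671,328,000 bytes.
Track D: exactly 26 minutes = 1,560 s; 192,000 × 1,560 × 2 × 1 = 599,040,000 bytes.
Total = 1,788,516,000 bytes = 1.79 GB.

1.79 GB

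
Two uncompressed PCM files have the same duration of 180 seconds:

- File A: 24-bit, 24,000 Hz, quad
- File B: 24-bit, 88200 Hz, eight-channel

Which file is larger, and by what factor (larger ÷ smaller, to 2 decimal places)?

File B, by a factor of 7.35

File A: 24,000 × 3 × 4 = 288,000 bytes/s.
File B: 88,200 × 3 × 8 = 2,116,800 bytes/s.
File B is larger; ratio = 381,024,000 / 51,840,000 = 7.35.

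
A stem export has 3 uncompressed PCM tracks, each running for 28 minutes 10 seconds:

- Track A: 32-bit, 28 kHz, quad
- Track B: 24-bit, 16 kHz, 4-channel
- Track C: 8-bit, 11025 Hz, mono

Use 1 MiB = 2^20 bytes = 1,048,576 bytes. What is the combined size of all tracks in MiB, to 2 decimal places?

28 minutes 10 seconds = 1,690 s.
Track A: 28,000 × 1,690 × 4 × 4 = 757,120,000 bytes.
Track B: 16,000 × 1,690 × 3 × 4 = 324,480,000 bytes.
Track C: 11,025 × 1,690 × 1 × 1 = 18,632,250 bytes.
Total = 1,100,232,250 bytes = 1049.26 MiB.

1049.26 MiB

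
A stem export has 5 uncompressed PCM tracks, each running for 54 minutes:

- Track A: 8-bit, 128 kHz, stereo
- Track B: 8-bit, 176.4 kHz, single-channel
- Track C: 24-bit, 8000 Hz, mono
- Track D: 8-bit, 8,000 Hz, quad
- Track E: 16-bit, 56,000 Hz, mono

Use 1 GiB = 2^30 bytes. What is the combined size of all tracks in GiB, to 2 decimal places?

54 minutes = 3,240 s.
Track A: 128,000 × 3,240 × 1 × 2 = 829,440,000 bytes.
Track B: 176,400 × 3,240 × 1 × 1 = 571,536,000 bytes.
Track C: 8,000 × 3,240 × 3 × 1 = 77,760,000 bytes.
Track D: 8,000 × 3,240 × 1 × 4 = 103,680,000 bytes.
Track E: 56,000 × 3,240 × 2 × 1 = 362,880,000 bytes.
Total = 1,945,296,000 bytes = 1.81 GiB.

1.81 GiB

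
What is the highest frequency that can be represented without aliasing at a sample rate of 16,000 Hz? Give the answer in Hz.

Nyquist frequency = sample rate / 2 = 16,000 / 2 = 8,000 Hz.

8,000 Hz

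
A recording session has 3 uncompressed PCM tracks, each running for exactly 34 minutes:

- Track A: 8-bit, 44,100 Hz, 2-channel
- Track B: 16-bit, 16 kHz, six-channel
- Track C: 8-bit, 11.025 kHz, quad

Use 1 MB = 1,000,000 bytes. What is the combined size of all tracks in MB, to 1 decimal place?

exactly 34 minutes = 2,040 s.
Track A: 44,100 × 2,040 × 1 × 2 = 179,928,000 bytes.
Track B: 16,000 × 2,040 × 2 × 6 = 391,680,000 bytes.
Track C: 11,025 × 2,040 × 1 × 4 = 89,964,000 bytes.
Total = 661,572,000 bytes = 661.6 MB.

661.6 MB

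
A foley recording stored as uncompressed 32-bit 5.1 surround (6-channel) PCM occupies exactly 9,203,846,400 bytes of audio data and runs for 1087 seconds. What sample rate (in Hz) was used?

352,800 Hz

Bytes = sample_rate × seconds × bytes_per_sample × channels.
sample_rate = 9,203,846,400 / (1,087 × 4 × 6) = 9,203,846,400 / 26,088 = 352,800 Hz.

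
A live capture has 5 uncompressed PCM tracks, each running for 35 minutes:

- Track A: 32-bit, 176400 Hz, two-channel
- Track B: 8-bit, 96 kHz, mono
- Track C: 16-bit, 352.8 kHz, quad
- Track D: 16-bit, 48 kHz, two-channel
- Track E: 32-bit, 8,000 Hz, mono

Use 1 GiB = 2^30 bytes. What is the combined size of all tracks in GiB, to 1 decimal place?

8.9 GiB

35 minutes = 2,100 s.
Track A: 176,400 × 2,100 × 4 × 2 = 2,963,520,000 bytes.
Track B: 96,000 × 2,100 × 1 × 1 = 201,600,000 bytes.
Track C: 352,800 × 2,100 × 2 × 4 = 5,927,040,000 bytes.
Track D: 48,000 × 2,100 × 2 × 2 = 403,200,000 bytes.
Track E: 8,000 × 2,100 × 4 × 1 = 67,200,000 bytes.
Total = 9,562,560,000 bytes = 8.9 GiB.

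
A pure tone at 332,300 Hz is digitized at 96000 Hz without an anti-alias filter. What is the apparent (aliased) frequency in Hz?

44,300 Hz

Nyquist = 96,000/2 = 48,000 Hz; 332,300 Hz exceeds it.
Alias = |332,300 − 3×96,000| = |332,300 − 288,000| = 44,300 Hz.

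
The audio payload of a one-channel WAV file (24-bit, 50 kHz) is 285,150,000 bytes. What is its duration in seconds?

Byte rate = 50,000 × 3 × 1 = 150,000 bytes/s.
Duration = 285,150,000 / 150,000 = 1,901 s.

1,901 seconds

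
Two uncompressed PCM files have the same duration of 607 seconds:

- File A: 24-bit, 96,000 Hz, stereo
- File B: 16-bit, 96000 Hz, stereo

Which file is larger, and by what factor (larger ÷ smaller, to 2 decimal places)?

File A: 96,000 × 3 × 2 = 576,000 bytes/s.
File B: 96,000 × 2 × 2 = 384,000 bytes/s.
File A is larger; ratio = 349,632,000 / 233,088,000 = 1.50.

File A, by a factor of 1.50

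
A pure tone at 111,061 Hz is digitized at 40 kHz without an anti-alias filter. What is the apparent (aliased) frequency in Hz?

Nyquist = 40,000/2 = 20,000 Hz; 111,061 Hz exceeds it.
Alias = |111,061 − 3×40,000| = |111,061 − 120,000| = 8,939 Hz.

8,939 Hz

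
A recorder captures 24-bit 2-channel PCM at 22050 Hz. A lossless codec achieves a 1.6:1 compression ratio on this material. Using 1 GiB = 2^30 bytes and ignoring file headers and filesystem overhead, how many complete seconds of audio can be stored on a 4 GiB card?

Uncompressed byte rate = 22,050 × 3 × 2 = 132,300 bytes/s.
After 1.6:1 compression, effective rate ≈ 82687.5 bytes/s.
Capacity = 4 × 1,073,741,824 = 4,294,967,296 bytes.
4,294,967,296 / effective rate ≈ 51942.16 s → 51,942 seconds.

51,942 seconds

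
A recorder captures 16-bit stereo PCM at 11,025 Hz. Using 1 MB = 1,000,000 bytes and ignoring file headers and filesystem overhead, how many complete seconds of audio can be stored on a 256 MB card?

5,804 seconds

Uncompressed byte rate = 11,025 × 2 × 2 = 44,100 bytes/s.
Capacity = 256 × 1,000,000 = 256,000,000 bytes.
256,000,000 / 44,100 ≈ 5804.99 s → 5,804 seconds.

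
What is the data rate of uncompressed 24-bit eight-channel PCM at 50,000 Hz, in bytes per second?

1,200,000 bytes/s

Bit rate = 50,000 × 24 × 8 = 9,600,000 bits/s.
9,600,000 / 8 = 1,200,000 bytes/s.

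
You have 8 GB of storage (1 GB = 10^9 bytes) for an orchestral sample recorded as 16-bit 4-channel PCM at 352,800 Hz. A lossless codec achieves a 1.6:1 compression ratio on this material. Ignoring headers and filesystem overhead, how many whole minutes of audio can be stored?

Uncompressed byte rate = 352,800 × 2 × 4 = 2,822,400 bytes/s.
After 1.6:1 compression, effective rate ≈ 1764000 bytes/s.
Capacity = 8 × 1,000,000,000 = 8,000,000,000 bytes.
8,000,000,000 / effective rate ≈ 4535.15 s → 75 minutes.

75 minutes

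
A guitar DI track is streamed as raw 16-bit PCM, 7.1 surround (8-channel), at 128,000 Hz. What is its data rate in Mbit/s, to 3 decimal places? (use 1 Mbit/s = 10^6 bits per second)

16.384 Mbit/s

Bit rate = 128,000 × 16 × 8 = 16,384,000 bits/s.
= 16.384 Mbit/s.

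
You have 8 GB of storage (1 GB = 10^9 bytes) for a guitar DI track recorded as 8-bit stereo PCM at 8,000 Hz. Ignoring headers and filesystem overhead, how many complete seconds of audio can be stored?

500,000 seconds

Uncompressed byte rate = 8,000 × 1 × 2 = 16,000 bytes/s.
Capacity = 8 × 1,000,000,000 = 8,000,000,000 bytes.
8,000,000,000 / 16,000 ≈ 500000 s → 500,000 seconds.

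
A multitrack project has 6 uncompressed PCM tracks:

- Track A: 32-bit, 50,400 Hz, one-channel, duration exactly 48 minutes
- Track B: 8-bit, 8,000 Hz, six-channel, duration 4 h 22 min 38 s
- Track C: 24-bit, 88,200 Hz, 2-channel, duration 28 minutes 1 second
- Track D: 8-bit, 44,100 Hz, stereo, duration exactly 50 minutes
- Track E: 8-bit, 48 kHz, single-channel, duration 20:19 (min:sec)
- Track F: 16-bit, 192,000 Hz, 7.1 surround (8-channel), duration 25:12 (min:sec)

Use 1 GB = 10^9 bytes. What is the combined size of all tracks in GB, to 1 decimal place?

7.2 GB

Track A: exactly 48 minutes = 2,880 s; 50,400 × 2,880 × 4 × 1 = 580,608,000 bytes.
Track B: 4 h 22 min 38 s = 15,758 s; 8,000 × 15,758 × 1 × 6 = 756,384,000 bytes.
Track C: 28 minutes 1 second = 1,681 s; 88,200 × 1,681 × 3 × 2 = 889,585,200 bytes.
Track D: exactly 50 minutes = 3,000 s; 44,100 × 3,000 × 1 × 2 = 264,600,000 bytes.
Track E: 20:19 (min:sec) = 1,219 s; 48,000 × 1,219 × 1 × 1 = 58,512,000 bytes.
Track F: 25:12 (min:sec) = 1,512 s; 192,000 × 1,512 × 2 × 8 = 4,644,864,000 bytes.
Total = 7,194,553,200 bytes = 7.2 GB.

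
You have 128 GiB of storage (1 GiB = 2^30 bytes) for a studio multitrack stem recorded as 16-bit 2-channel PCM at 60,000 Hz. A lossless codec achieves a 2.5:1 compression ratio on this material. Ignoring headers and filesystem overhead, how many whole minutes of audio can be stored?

Uncompressed byte rate = 60,000 × 2 × 2 = 240,000 bytes/s.
After 2.5:1 compression, effective rate ≈ 96000 bytes/s.
Capacity = 128 × 1,073,741,824 = 137,438,953,472 bytes.
137,438,953,472 / effective rate ≈ 1431655.77 s → 23,860 minutes.

23,860 minutes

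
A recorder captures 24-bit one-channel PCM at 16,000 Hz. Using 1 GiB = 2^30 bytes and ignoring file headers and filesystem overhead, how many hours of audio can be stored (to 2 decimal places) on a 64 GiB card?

Uncompressed byte rate = 16,000 × 3 × 1 = 48,000 bytes/s.
Capacity = 64 × 1,073,741,824 = 68,719,476,736 bytes.
68,719,476,736 / 48,000 ≈ 1431655.77 s → 397.68 hours.

397.68 hours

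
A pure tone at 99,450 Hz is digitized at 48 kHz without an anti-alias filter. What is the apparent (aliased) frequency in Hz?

Nyquist = 48,000/2 = 24,000 Hz; 99,450 Hz exceeds it.
Alias = |99,450 − 2×48,000| = |99,450 − 96,000| = 3,450 Hz.

3,450 Hz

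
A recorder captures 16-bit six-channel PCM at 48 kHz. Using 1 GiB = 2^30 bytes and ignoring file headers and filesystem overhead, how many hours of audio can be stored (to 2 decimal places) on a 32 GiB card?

16.57 hours

Uncompressed byte rate = 48,000 × 2 × 6 = 576,000 bytes/s.
Capacity = 32 × 1,073,741,824 = 34,359,738,368 bytes.
34,359,738,368 / 576,000 ≈ 59652.32 s → 16.57 hours.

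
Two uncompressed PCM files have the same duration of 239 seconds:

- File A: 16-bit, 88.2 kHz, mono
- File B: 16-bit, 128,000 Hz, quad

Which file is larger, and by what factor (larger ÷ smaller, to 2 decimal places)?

File B, by a factor of 5.80

File A: 88,200 × 2 × 1 = 176,400 bytes/s.
File B: 128,000 × 2 × 4 = 1,024,000 bytes/s.
File B is larger; ratio = 244,736,000 / 42,159,600 = 5.80.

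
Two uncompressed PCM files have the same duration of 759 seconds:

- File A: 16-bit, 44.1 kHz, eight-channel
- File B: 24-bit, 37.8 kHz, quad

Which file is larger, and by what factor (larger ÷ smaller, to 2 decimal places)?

File A, by a factor of 1.56

File A: 44,100 × 2 × 8 = 705,600 bytes/s.
File B: 37,800 × 3 × 4 = 453,600 bytes/s.
File A is larger; ratio = 535,550,400 / 344,282,400 = 1.56.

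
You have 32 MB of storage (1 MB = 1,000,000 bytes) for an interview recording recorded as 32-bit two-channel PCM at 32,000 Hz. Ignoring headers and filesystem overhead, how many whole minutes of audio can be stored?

2 minutes

Uncompressed byte rate = 32,000 × 4 × 2 = 256,000 bytes/s.
Capacity = 32 × 1,000,000 = 32,000,000 bytes.
32,000,000 / 256,000 ≈ 125 s → 2 minutes.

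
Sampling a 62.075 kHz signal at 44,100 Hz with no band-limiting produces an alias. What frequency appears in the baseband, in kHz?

17.975 kHz

Nyquist = 44,100/2 = 22,050 Hz; 62,075 Hz exceeds it.
Alias = |62,075 − 1×44,100| = |62,075 − 44,100| = 17,975 Hz = 17.975 kHz.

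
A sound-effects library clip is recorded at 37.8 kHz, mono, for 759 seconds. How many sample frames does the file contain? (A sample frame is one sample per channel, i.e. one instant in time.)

37,800 samples/s × 759 s = 28,690,200 frames.

28,690,200 sample frames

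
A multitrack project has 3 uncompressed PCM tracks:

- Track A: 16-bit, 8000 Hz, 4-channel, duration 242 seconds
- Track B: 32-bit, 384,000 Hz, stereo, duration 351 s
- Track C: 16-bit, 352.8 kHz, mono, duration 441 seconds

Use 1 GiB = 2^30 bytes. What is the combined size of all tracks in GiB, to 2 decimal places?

Track A: 8,000 × 242 × 2 × 4 = 15,488,000 bytes.
Track B: 384,000 × 351 × 4 × 2 = 1,078,272,000 bytes.
Track C: 352,800 × 441 × 2 × 1 = 311,169,600 bytes.
Total = 1,404,929,600 bytes = 1.31 GiB.

1.31 GiB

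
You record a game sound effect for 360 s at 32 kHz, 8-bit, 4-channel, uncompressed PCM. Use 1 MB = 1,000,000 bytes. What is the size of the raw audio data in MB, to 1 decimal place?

Bytes = 32,000 samples/s × 360 s × 1 bytes/sample × 4 ch = 46,080,000 bytes.
46,080,000 / 1,000,000 = 46.1 MB.

46.1 MB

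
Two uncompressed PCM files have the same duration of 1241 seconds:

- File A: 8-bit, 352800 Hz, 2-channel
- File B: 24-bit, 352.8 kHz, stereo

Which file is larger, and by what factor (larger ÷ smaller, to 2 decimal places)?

File A: 352,800 × 1 × 2 = 705,600 bytes/s.
File B: 352,800 × 3 × 2 = 2,116,800 bytes/s.
File B is larger; ratio = 2,626,948,800 / 875,649,600 = 3.00.

File B, by a factor of 3.00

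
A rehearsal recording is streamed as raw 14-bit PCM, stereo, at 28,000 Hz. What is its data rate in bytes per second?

Bit rate = 28,000 × 14 × 2 = 784,000 bits/s.
784,000 / 8 = 98,000 bytes/s.

98,000 bytes/s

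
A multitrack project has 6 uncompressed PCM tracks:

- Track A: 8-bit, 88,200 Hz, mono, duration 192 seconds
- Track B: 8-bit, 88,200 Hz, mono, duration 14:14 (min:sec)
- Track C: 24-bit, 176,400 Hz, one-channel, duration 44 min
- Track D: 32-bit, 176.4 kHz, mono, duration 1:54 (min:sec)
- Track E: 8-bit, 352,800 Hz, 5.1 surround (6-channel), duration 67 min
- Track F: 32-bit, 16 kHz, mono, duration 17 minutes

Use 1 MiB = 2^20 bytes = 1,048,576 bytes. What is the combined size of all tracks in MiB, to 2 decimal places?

9674.64 MiB

Track A: 88,200 × 192 × 1 × 1 = 16,934,400 bytes.
Track B: 14:14 (min:sec) = 854 s; 88,200 × 854 × 1 × 1 = 75,322,800 bytes.
Track C: 44 min = 2,640 s; 176,400 × 2,640 × 3 × 1 = 1,397,088,000 bytes.
Track D: 1:54 (min:sec) = 114 s; 176,400 × 114 × 4 × 1 = 80,438,400 bytes.
Track E: 67 min = 4,020 s; 352,800 × 4,020 × 1 × 6 = 8,509,536,000 bytes.
Track F: 17 minutes = 1,020 s; 16,000 × 1,020 × 4 × 1 = 65,280,000 bytes.
Total = 10,144,599,600 bytes = 9674.64 MiB.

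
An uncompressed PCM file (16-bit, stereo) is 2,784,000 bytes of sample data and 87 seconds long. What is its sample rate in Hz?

Bytes = sample_rate × seconds × bytes_per_sample × channels.
sample_rate = 2,784,000 / (87 × 2 × 2) = 2,784,000 / 348 = 8,000 Hz.

8,000 Hz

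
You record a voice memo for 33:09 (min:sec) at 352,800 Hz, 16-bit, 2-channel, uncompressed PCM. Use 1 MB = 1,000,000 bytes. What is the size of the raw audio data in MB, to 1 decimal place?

Duration = 33:09 (min:sec) = 1,989 s.
Bytes = 352,800 samples/s × 1,989 s × 2 bytes/sample × 2 ch = 2,806,876,800 bytes.
2,806,876,800 / 1,000,000 = 2806.9 MB.

2806.9 MB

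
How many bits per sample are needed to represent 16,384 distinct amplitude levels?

log2(16,384) = 14.

14 bits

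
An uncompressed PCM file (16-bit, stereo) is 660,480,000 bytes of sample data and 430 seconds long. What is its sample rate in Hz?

Bytes = sample_rate × seconds × bytes_per_sample × channels.
sample_rate = 660,480,000 / (430 × 2 × 2) = 660,480,000 / 1,720 = 384,000 Hz.

384,000 Hz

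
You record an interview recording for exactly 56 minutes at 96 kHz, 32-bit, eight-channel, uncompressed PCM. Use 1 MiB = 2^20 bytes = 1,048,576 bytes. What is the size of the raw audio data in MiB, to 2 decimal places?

9843.75 MiB

Duration = exactly 56 minutes = 3,360 s.
Bytes = 96,000 samples/s × 3,360 s × 4 bytes/sample × 8 ch = 10,321,920,000 bytes.
10,321,920,000 / 1,048,576 = 9843.75 MiB.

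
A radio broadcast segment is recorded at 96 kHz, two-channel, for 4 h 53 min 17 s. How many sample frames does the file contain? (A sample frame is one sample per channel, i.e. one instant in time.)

1,689,312,000 sample frames

4 h 53 min 17 s = 17,597 s.
96,000 samples/s × 17,597 s = 1,689,312,000 frames.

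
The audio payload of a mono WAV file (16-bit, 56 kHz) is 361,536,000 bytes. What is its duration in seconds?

3,228 seconds

Byte rate = 56,000 × 2 × 1 = 112,000 bytes/s.
Duration = 361,536,000 / 112,000 = 3,228 s.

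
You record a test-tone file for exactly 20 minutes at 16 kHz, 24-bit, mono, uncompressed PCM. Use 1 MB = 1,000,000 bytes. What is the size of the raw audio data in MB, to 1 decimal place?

Duration = exactly 20 minutes = 1,200 s.
Bytes = 16,000 samples/s × 1,200 s × 3 bytes/sample × 1 ch = 57,600,000 bytes.
57,600,000 / 1,000,000 = 57.6 MB.

57.6 MB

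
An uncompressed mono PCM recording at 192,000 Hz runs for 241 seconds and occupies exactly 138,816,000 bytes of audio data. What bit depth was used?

Bytes per sample = 138,816,000 / (192,000 × 241 × 1) = 138,816,000 / 46,272,000 = 3.
Bit depth = 3 × 8 = 24 bits.

24 bits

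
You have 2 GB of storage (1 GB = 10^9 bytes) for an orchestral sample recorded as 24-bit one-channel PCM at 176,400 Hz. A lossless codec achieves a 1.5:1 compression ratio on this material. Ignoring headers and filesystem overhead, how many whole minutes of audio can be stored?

Uncompressed byte rate = 176,400 × 3 × 1 = 529,200 bytes/s.
After 1.5:1 compression, effective rate ≈ 352800 bytes/s.
Capacity = 2 × 1,000,000,000 = 2,000,000,000 bytes.
2,000,000,000 / effective rate ≈ 5668.93 s → 94 minutes.

94 minutes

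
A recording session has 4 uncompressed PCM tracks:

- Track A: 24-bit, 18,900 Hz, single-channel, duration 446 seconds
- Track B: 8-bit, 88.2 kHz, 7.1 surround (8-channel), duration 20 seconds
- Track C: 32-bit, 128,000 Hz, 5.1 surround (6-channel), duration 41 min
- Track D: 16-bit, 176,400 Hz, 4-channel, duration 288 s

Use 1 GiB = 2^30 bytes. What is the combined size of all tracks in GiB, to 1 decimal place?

7.5 GiB

Track A: 18,900 × 446 × 3 × 1 = 25,288,200 bytes.
Track B: 88,200 × 20 × 1 × 8 = 14,112,000 bytes.
Track C: 41 min = 2,460 s; 128,000 × 2,460 × 4 × 6 = 7,557,120,000 bytes.
Track D: 176,400 × 288 × 2 × 4 = 406,425,600 bytes.
Total = 8,002,945,800 bytes = 7.5 GiB.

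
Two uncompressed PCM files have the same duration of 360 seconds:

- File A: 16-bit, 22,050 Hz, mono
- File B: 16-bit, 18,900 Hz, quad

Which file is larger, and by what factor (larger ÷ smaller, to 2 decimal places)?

File B, by a factor of 3.43

File A: 22,050 × 2 × 1 = 44,100 bytes/s.
File B: 18,900 × 2 × 4 = 151,200 bytes/s.
File B is larger; ratio = 54,432,000 / 15,876,000 = 3.43.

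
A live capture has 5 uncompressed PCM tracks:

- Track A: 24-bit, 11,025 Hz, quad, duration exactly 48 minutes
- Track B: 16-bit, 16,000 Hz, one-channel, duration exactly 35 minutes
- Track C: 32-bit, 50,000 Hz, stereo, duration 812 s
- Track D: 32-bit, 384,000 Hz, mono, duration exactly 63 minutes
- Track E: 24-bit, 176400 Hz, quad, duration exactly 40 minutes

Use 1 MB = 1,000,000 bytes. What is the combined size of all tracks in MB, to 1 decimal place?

Track A: exactly 48 minutes = 2,880 s; 11,025 × 2,880 × 3 × 4 = 381,024,000 bytes.
Track B: exactly 35 minutes = 2,100 s; 16,000 × 2,100 × 2 × 1 = 67,200,000 bytes.
Track C: 50,000 × 812 × 4 × 2 = 324,800,000 bytes.
Track D: exactly 63 minutes = 3,780 s; 384,000 × 3,780 × 4 × 1 = 5,806,080,000 bytes.
Track E: exactly 40 minutes = 2,400 s; 176,400 × 2,400 × 3 × 4 = 5,080,320,000 bytes.
Total = 11,659,424,000 bytes = 11659.4 MB.

11659.4 MB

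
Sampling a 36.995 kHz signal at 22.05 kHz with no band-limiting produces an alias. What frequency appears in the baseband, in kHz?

Nyquist = 22,050/2 = 11,025 Hz; 36,995 Hz exceeds it.
Alias = |36,995 − 2×22,050| = |36,995 − 44,100| = 7,105 Hz = 7.105 kHz.

7.105 kHz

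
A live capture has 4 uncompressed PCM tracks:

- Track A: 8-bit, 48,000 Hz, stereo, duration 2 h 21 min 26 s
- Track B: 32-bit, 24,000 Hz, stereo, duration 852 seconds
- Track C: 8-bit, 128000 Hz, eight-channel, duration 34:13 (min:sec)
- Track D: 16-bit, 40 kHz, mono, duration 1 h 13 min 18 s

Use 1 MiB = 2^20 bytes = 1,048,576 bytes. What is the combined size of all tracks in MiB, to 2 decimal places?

Track A: 2 h 21 min 26 s = 8,486 s; 48,000 × 8,486 × 1 × 2 = 814,656,000 bytes.
Track B: 24,000 × 852 × 4 × 2 = 163,584,000 bytes.
Track C: 34:13 (min:sec) = 2,053 s; 128,000 × 2,053 × 1 × 8 = 2,102,272,000 bytes.
Track D: 1 h 13 min 18 s = 4,398 s; 40,000 × 4,398 × 2 × 1 = 351,840,000 bytes.
Total = 3,432,352,000 bytes = 3273.35 MiB.

3273.35 MiB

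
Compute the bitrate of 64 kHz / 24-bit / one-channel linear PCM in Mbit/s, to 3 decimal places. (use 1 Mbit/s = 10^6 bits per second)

Bit rate = 64,000 × 24 × 1 = 1,536,000 bits/s.
= 1.536 Mbit/s.

1.536 Mbit/s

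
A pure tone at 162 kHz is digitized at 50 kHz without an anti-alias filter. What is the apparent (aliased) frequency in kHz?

Nyquist = 50,000/2 = 25,000 Hz; 162,000 Hz exceeds it.
Alias = |162,000 − 3×50,000| = |162,000 − 150,000| = 12,000 Hz = 12 kHz.

12 kHz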